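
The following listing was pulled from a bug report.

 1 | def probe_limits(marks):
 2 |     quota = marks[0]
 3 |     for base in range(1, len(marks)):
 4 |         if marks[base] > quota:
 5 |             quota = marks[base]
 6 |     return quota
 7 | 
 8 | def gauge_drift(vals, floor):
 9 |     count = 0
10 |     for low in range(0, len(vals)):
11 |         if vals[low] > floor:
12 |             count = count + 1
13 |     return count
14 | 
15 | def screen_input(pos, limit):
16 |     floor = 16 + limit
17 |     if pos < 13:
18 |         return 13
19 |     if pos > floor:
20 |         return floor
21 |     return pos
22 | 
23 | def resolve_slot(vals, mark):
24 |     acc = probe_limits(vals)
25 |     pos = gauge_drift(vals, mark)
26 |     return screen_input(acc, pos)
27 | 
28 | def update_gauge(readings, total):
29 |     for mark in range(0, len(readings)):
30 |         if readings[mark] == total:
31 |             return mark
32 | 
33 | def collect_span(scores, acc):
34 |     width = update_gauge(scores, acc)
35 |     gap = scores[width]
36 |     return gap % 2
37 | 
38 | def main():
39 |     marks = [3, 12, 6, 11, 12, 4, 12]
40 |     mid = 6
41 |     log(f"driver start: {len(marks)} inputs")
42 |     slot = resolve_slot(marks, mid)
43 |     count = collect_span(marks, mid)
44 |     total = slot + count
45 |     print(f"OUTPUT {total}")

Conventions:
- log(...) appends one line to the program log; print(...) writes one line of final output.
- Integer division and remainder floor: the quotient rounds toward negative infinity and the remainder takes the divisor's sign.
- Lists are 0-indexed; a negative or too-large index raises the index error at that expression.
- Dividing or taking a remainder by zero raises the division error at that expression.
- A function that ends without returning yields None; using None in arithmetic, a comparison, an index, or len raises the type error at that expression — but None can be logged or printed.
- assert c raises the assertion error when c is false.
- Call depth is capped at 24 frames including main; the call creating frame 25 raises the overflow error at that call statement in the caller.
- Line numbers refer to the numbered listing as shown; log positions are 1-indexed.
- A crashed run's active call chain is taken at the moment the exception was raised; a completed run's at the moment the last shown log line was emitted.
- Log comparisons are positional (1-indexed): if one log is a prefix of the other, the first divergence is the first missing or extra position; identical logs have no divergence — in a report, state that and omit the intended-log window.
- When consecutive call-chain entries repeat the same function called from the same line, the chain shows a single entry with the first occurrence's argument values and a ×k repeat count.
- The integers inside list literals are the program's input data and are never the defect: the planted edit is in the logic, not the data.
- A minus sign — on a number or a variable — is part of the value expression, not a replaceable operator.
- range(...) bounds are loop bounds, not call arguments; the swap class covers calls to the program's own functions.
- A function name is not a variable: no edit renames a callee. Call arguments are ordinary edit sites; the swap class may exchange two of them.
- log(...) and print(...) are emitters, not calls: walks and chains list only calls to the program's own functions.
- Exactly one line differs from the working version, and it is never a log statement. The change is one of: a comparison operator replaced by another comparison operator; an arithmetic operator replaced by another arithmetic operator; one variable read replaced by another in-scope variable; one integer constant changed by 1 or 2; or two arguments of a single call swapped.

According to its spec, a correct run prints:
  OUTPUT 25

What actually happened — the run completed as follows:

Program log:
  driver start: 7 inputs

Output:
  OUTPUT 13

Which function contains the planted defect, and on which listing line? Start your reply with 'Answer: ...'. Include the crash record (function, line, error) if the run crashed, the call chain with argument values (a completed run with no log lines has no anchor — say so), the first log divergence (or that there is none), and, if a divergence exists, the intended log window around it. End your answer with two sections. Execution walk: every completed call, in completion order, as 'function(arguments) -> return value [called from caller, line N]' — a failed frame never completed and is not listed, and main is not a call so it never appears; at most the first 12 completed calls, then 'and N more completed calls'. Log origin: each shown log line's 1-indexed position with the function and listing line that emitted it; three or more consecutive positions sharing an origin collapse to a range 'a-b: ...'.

Answer: the defect is in collect_span at line 36.
Key observation: The two runs log identically and part ways only at the printed values.
Call chain: main.
First divergence: none (the log streams are identical).
Execution walk:
  probe_limits([3, 12, 6, 11, 12, 4, 12]) -> 12  [called from resolve_slot, line 24]
  gauge_drift([3, 12, 6, 11, 12, 4, 12], 6) -> 4  [called from resolve_slot, line 25]
  screen_input(12, 4) -> 13  [called from resolve_slot, line 26]
  resolve_slot([3, 12, 6, 11, 12, 4, 12], 6) -> 13  [called from main, line 42]
  update_gauge([3, 12, 6, 11, 12, 4, 12], 6) -> 2  [called from collect_span, line 34]
  collect_span([3, 12, 6, 11, 12, 4, 12], 6) -> 0  [called from main, line 43]
Log origins:
  1: emitted by main (line 41)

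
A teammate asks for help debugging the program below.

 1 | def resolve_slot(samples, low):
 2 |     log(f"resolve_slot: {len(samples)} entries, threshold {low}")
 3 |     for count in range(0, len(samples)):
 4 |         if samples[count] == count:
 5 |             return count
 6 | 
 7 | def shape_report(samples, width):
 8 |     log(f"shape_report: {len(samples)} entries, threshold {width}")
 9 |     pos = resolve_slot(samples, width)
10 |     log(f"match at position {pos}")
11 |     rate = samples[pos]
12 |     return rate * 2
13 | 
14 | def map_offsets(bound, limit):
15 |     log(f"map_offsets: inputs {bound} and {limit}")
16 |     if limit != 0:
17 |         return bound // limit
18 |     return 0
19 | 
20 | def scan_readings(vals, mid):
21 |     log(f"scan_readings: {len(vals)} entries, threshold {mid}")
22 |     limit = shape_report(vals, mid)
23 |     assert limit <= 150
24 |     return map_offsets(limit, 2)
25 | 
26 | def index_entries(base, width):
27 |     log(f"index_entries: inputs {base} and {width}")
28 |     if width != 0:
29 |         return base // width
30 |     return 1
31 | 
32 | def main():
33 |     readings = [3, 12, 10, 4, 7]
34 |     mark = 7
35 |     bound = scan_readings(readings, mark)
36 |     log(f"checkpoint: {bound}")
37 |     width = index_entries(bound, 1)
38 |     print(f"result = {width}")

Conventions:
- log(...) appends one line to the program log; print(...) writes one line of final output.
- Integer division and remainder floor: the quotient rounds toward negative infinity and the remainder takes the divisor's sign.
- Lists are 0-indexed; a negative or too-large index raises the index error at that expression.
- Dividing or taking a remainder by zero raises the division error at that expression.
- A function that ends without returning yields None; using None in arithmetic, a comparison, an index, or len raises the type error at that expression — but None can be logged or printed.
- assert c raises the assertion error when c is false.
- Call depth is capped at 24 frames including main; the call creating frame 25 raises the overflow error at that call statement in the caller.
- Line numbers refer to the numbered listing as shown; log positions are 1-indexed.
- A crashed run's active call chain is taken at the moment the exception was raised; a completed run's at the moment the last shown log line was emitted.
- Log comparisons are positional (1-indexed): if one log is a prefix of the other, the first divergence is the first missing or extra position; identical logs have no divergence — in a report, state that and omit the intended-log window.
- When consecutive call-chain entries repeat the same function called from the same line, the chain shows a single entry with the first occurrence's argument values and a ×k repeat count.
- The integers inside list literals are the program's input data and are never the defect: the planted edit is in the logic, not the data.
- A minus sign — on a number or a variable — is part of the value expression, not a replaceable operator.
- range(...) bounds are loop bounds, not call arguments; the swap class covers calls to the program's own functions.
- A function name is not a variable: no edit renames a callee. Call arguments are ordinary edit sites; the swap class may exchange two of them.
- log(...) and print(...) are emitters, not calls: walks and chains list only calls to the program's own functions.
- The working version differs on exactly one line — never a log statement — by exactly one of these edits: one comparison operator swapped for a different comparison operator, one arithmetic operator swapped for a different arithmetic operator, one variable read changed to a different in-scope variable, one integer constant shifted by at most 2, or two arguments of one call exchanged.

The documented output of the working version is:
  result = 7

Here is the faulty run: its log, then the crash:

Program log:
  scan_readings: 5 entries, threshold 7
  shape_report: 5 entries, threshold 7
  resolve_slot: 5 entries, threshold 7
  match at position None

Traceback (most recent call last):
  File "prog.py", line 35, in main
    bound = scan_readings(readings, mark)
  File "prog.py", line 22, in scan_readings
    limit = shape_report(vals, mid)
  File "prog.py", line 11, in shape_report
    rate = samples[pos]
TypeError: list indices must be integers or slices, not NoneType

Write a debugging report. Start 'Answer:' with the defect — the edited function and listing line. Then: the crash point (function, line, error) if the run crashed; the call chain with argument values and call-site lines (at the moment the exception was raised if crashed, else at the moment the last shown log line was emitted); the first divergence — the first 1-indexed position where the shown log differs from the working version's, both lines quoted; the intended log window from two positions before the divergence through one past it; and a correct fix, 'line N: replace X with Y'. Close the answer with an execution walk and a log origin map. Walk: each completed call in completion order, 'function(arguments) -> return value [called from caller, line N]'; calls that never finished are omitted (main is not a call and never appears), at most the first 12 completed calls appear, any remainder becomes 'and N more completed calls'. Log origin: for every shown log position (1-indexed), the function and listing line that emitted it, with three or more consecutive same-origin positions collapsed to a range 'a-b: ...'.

Answer: the defect is in resolve_slot at line 4.
Core observation: Position 4 is the first bad log line: 'match at position None' should read 'match at position 4'.
Crash: shape_report, line 11, TypeError.
Call chain: main -> scan_readings([3, 12, 10, 4, 7], 7) (called at line 35) -> shape_report([3, 12, 10, 4, 7], 7) (called at line 22).
First divergence: at position 4 the run shows 'match at position None' where the working version logs 'match at position 4'.
Intended log window:
  2: shape_report: 5 entries, threshold 7
  3: resolve_slot: 5 entries, threshold 7
  4: match at position 4
  5: map_offsets: inputs 14 and 2
Execution walk:
  resolve_slot([3, 12, 10, 4, 7], 7) -> None  [called from shape_report, line 9]
Log origin:
  1: emitted by scan_readings (line 21)
  2: emitted by shape_report (line 8)
  3: emitted by resolve_slot (line 2)
  4: emitted by shape_report (line 10)
A correct fix: line 4: replace `samples[count] == count` with `samples[count] == low`.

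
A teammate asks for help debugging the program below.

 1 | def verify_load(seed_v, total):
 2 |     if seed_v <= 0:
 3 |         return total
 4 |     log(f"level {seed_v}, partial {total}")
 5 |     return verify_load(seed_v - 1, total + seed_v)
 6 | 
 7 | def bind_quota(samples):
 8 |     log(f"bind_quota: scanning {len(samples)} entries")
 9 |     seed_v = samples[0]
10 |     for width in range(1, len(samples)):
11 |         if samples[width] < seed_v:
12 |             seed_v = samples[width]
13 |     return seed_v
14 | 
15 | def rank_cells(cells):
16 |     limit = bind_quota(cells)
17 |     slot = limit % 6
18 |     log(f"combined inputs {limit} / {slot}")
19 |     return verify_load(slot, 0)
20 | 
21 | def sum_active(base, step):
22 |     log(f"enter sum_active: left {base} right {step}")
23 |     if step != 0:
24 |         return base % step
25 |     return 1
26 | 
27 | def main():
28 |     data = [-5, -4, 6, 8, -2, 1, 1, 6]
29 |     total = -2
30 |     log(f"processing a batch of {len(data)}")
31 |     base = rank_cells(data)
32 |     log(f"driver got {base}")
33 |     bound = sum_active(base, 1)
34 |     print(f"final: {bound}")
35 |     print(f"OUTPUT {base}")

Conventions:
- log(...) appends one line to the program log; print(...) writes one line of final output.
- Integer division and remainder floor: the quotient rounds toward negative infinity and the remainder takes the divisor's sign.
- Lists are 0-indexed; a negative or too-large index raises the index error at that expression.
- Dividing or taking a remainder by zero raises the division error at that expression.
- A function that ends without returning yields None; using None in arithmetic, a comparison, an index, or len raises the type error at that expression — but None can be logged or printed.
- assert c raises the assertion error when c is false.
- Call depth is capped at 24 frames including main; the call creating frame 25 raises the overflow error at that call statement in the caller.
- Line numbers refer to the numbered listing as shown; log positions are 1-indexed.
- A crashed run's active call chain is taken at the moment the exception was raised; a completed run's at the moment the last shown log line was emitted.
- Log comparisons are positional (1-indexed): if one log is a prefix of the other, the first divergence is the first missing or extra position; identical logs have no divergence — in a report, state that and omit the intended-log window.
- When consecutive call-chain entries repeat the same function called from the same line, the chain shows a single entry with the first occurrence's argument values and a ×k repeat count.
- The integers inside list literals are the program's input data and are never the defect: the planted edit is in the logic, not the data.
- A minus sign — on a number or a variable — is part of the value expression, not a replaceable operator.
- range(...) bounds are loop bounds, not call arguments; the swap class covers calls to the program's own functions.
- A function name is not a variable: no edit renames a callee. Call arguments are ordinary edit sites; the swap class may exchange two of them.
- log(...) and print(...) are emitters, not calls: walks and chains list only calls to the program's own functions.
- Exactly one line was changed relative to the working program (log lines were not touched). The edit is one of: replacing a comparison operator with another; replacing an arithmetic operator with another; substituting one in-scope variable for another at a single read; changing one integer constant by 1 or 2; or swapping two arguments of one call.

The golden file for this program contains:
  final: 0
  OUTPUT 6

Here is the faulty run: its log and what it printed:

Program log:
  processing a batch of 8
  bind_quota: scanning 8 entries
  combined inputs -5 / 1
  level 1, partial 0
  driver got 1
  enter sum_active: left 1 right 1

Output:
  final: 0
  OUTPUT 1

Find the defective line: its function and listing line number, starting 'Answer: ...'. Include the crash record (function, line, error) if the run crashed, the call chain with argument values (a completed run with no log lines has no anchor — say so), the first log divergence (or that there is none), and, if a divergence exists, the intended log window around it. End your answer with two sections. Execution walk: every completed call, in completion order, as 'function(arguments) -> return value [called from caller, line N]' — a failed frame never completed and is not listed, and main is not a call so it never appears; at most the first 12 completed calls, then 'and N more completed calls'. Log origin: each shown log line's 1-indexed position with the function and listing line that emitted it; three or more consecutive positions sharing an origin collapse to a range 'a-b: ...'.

Answer: the defect is in rank_cells at line 17.
The tell: Log line 3 is where behavior first shows: 'combined inputs -5 / 1' appears instead of 'combined inputs -5 / 3'.
Call chain: main -> sum_active(1, 1) (called at line 33).
First divergence: position 3; shown 'combined inputs -5 / 1' vs intended 'combined inputs -5 / 3'.
Intended log window:
  1: processing a batch of 8
  2: bind_quota: scanning 8 entries
  3: combined inputs -5 / 3
  4: level 3, partial 0
Execution walk:
  bind_quota([-5, -4, 6, 8, -2, 1, 1, 6]) -> -5  [called from rank_cells, line 16]
  verify_load(0, 1) -> 1  [called from verify_load, line 5]
  verify_load(1, 0) -> 1  [called from rank_cells, line 19]
  rank_cells([-5, -4, 6, 8, -2, 1, 1, 6]) -> 1  [called from main, line 31]
  sum_active(1, 1) -> 0  [called from main, line 33]
Log origins:
  1 — main, line 30
  2 — bind_quota, line 8
  3 — rank_cells, line 18
  4 — verify_load, line 4
  5 — main, line 32
  6 — sum_active, line 22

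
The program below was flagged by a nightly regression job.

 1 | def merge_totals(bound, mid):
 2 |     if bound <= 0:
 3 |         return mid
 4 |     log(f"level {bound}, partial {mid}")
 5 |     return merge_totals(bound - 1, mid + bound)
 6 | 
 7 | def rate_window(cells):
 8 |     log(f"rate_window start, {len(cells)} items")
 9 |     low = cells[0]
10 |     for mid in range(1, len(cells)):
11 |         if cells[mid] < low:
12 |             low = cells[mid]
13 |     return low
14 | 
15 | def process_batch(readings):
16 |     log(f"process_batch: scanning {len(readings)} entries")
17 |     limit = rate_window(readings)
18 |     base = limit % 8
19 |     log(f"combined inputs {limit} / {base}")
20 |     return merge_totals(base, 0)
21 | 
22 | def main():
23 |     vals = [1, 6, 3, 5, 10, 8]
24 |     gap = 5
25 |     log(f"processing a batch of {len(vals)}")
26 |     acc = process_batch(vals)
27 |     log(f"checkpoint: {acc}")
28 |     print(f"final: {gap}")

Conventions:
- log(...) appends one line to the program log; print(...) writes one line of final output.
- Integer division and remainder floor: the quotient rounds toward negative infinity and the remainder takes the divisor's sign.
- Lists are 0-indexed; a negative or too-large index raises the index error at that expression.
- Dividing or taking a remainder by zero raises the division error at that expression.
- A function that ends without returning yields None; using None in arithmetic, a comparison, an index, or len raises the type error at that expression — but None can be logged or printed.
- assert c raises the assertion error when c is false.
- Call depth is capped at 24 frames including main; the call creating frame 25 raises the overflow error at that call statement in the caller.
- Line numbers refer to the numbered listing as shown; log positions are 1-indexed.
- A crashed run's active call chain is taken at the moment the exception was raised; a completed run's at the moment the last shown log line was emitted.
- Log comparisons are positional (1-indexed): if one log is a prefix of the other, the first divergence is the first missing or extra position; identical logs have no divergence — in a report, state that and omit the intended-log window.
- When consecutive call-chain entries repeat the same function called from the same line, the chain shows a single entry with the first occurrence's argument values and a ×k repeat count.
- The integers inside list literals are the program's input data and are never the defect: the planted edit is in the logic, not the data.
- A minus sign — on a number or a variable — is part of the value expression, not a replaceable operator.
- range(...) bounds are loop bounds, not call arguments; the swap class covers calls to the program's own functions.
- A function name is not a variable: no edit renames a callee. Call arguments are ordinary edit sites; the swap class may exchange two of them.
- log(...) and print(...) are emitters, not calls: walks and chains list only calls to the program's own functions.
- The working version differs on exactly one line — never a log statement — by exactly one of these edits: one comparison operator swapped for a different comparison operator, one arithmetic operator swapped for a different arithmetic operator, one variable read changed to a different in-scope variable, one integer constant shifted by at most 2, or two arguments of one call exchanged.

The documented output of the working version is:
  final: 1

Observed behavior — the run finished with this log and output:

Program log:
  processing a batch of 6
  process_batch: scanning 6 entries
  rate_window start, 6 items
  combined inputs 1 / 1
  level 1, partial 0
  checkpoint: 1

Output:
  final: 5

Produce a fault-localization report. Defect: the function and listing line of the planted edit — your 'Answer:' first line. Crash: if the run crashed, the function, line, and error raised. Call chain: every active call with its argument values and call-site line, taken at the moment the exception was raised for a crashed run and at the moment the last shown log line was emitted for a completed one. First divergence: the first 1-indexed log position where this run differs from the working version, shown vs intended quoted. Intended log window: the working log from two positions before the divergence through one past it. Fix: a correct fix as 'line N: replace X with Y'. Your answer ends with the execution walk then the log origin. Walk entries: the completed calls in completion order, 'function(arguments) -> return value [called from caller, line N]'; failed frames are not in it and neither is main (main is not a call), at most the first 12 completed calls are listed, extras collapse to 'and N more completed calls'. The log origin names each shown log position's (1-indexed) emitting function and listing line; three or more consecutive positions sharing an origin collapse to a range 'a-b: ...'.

Answer: the defect is in main at line 28.
Key fact: Log streams are identical — the defect surfaces only in the printed output.
Call chain: main.
First divergence: none; the two logs match at every position.
Execution walk:
  rate_window([1, 6, 3, 5, 10, 8]) -> 1  [called from process_batch, line 17]
  merge_totals(0, 1) -> 1  [called from merge_totals, line 5]
  merge_totals(1, 0) -> 1  [called from process_batch, line 20]
  process_batch([1, 6, 3, 5, 10, 8]) -> 1  [called from main, line 26]
Origin of each log line:
  1: from main, line 25
  2: from process_batch, line 16
  3: from rate_window, line 8
  4: from process_batch, line 19
  5: from merge_totals, line 4
  6: from main, line 27
A correct fix: line 28: replace `gap` with `acc`.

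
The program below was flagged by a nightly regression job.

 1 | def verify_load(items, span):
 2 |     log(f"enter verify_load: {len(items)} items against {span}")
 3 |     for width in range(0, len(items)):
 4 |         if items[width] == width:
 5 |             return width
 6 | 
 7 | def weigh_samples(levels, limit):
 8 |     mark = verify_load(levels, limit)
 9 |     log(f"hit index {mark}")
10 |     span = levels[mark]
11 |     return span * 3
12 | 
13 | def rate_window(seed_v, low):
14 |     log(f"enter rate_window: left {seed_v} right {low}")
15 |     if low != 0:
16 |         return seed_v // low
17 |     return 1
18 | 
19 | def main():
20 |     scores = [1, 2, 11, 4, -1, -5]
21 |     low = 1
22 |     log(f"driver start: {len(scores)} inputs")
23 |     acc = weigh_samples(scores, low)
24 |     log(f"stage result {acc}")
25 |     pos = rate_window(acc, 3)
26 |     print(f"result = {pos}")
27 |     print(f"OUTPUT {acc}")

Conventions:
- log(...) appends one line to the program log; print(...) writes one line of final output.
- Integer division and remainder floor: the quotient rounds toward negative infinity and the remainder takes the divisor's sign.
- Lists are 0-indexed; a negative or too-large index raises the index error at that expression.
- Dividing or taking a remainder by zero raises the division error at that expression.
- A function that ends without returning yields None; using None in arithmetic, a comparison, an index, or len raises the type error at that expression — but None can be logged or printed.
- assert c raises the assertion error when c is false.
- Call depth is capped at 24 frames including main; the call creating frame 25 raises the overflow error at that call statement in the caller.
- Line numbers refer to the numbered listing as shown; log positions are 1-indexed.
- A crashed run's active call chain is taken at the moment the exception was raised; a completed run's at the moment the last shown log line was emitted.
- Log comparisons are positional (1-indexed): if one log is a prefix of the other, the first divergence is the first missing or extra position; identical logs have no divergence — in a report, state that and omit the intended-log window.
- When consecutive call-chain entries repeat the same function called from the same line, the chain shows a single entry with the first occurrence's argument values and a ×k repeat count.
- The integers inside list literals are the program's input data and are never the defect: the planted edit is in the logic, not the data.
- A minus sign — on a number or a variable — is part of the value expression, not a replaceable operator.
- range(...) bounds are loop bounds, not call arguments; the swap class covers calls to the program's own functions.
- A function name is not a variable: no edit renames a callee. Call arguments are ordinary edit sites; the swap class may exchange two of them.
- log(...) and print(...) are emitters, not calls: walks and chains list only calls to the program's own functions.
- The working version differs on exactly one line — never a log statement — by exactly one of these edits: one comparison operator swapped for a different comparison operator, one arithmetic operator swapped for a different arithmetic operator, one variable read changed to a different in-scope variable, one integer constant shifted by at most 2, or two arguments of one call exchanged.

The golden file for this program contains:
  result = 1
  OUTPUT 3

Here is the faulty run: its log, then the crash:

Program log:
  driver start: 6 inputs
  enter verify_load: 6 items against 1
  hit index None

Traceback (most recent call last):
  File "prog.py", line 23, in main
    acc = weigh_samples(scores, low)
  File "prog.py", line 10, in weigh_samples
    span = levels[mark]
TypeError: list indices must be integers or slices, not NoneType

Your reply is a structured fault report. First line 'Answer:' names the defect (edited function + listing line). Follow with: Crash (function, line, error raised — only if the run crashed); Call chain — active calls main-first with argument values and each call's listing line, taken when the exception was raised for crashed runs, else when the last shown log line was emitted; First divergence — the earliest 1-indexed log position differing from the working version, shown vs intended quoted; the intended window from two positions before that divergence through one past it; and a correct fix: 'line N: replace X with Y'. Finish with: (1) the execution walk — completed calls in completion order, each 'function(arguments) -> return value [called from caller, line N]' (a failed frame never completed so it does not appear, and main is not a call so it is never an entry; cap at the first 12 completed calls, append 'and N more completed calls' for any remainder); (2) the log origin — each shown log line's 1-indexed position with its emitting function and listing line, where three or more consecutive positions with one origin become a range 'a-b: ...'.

Answer: the defect is in verify_load at line 4.
Key observation: Position 3 is the first bad log line: 'hit index None' should read 'hit index 0'.
Crash: weigh_samples, line 10, TypeError.
Call chain: main -> weigh_samples([1, 2, 11, 4, -1, -5], 1) (called at line 23).
First divergence: at position 3 the run shows 'hit index None' where the working version logs 'hit index 0'.
Intended log window:
  1: driver start: 6 inputs
  2: enter verify_load: 6 items against 1
  3: hit index 0
  4: stage result 3
Execution walk:
  verify_load([1, 2, 11, 4, -1, -5], 1) -> None  [called from weigh_samples, line 8]
Log origins:
  1: from main, line 22
  2: from verify_load, line 2
  3: from weigh_samples, line 9
A correct fix: line 4: replace `items[width] == width` with `items[width] == span`.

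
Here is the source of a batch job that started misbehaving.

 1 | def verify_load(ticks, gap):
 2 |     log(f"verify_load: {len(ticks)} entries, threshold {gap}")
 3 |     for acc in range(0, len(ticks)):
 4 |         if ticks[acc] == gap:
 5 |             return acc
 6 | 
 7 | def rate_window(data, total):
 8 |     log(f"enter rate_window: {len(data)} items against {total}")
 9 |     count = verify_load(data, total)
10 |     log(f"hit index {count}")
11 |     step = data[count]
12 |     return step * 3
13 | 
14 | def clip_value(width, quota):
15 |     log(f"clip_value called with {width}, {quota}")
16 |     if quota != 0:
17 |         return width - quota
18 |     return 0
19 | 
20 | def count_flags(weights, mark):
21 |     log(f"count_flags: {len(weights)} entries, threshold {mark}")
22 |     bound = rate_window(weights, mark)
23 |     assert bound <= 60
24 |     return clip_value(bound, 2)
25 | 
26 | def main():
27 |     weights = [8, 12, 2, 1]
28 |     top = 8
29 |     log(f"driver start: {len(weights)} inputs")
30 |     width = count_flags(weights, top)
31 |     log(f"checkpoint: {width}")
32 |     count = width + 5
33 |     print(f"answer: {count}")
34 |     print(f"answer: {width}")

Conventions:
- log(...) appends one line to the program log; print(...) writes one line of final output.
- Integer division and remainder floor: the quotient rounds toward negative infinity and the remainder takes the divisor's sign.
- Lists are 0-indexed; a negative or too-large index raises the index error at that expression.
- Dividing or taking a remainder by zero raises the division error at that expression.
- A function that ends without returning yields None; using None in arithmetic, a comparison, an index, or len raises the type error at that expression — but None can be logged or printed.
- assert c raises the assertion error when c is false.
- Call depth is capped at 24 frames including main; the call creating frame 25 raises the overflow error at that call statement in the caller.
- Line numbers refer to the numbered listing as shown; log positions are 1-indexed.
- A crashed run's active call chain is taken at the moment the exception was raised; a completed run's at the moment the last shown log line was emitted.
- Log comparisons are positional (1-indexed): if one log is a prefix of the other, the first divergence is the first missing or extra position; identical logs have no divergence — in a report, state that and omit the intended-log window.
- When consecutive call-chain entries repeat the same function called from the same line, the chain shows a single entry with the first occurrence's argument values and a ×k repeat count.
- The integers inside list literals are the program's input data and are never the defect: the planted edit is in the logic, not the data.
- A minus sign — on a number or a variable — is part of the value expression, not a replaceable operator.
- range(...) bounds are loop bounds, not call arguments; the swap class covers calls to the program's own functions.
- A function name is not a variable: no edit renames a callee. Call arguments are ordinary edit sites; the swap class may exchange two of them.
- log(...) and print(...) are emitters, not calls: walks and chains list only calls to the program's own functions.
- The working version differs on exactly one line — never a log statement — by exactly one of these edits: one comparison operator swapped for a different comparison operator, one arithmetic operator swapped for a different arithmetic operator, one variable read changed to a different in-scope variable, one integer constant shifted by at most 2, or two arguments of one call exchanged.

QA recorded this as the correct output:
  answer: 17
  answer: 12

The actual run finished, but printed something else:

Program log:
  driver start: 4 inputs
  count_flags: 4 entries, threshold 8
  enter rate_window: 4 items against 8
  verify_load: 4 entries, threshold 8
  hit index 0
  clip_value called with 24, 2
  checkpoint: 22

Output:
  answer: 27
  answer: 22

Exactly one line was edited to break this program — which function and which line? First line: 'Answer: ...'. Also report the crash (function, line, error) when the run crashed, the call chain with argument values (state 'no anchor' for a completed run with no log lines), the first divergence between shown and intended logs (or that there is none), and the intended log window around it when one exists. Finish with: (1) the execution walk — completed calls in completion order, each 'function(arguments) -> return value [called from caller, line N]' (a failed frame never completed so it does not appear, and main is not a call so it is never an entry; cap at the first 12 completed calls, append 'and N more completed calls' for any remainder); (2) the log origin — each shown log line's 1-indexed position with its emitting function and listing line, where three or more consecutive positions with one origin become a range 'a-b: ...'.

Answer: the defect is in clip_value at line 17.
Key observation: The log first diverges at position 7: the faulty run prints 'checkpoint: 22' where the working version prints 'checkpoint: 12'.
Call chain: main.
First divergence: position 7 — the shown line 'checkpoint: 22' should read 'checkpoint: 12'.
Intended log window:
  5: hit index 0
  6: clip_value called with 24, 2
  7: checkpoint: 12
Execution walk:
  verify_load([8, 12, 2, 1], 8) -> 0  [called from rate_window, line 9]
  rate_window([8, 12, 2, 1], 8) -> 24  [called from count_flags, line 22]
  clip_value(24, 2) -> 22  [called from count_flags, line 24]
  count_flags([8, 12, 2, 1], 8) -> 22  [called from main, line 30]
Log origins:
  1: from main, line 29
  2: from count_flags, line 21
  3: from rate_window, line 8
  4: from verify_load, line 2
  5: from rate_window, line 10
  6: from clip_value, line 15
  7: from main, line 31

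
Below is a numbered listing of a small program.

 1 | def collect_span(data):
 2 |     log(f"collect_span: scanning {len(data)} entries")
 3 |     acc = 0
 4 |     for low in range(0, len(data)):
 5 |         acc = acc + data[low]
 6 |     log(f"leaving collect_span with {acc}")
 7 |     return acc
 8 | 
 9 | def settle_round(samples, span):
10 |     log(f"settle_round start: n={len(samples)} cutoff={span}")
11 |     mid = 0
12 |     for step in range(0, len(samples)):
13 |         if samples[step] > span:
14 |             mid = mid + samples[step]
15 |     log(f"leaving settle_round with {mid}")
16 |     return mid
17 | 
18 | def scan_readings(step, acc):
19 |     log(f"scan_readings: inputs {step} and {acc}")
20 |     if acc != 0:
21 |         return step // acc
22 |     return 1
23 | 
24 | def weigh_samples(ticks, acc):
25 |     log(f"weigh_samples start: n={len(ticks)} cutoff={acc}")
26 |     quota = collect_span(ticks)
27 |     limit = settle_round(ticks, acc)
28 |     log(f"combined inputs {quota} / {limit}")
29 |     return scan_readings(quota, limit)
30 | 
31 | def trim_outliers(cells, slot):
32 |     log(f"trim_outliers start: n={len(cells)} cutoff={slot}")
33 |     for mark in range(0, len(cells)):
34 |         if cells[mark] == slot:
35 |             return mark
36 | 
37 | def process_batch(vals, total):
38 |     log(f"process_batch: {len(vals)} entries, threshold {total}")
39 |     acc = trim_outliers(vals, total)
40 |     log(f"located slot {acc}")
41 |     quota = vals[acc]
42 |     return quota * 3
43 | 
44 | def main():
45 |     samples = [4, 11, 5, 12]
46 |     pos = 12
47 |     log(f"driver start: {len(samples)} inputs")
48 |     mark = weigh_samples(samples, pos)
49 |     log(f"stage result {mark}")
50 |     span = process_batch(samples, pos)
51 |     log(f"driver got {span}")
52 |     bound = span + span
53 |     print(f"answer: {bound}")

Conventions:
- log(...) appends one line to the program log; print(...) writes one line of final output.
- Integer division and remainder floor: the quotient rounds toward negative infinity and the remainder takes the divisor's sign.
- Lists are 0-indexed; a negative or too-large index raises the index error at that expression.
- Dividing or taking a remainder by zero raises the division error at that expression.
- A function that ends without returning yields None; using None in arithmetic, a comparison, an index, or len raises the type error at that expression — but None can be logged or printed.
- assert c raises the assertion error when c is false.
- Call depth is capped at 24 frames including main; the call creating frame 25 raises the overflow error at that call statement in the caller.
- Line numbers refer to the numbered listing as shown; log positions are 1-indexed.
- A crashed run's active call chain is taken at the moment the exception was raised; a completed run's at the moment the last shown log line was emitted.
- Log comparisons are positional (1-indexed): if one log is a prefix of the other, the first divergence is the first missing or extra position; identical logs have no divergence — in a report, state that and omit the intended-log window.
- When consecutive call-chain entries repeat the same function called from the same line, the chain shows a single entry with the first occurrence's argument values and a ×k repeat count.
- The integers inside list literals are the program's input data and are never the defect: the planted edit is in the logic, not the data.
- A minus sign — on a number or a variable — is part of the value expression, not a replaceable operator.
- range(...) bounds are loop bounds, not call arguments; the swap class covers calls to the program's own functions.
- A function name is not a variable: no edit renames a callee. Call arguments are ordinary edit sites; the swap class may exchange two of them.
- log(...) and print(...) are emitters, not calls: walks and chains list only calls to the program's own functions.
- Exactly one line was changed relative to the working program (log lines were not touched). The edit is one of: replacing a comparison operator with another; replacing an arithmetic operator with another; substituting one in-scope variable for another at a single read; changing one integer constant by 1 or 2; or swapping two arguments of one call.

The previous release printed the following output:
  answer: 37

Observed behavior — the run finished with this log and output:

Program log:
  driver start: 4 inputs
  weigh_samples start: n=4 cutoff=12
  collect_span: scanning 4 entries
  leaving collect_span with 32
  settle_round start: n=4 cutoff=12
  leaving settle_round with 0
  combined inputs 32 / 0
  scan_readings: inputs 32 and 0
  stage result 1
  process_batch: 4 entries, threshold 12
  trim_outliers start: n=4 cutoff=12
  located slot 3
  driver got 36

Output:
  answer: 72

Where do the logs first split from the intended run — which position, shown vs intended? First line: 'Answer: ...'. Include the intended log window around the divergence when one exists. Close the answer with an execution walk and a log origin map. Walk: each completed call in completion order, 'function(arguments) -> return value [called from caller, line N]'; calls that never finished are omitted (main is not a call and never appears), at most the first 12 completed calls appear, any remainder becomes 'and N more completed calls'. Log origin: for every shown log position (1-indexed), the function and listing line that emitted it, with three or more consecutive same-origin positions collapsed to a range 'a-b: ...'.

Answer: there is none — every log position agrees.
Execution walk:
  collect_span([4, 11, 5, 12]) -> 32  [called from weigh_samples, line 26]
  settle_round([4, 11, 5, 12], 12) -> 0  [called from weigh_samples, line 27]
  scan_readings(32, 0) -> 1  [called from weigh_samples, line 29]
  weigh_samples([4, 11, 5, 12], 12) -> 1  [called from main, line 48]
  trim_outliers([4, 11, 5, 12], 12) -> 3  [called from process_batch, line 39]
  process_batch([4, 11, 5, 12], 12) -> 36  [called from main, line 50]
Log origin:
  1: from main, line 47
  2: from weigh_samples, line 25
  3: from collect_span, line 2
  4: from collect_span, line 6
  5: from settle_round, line 10
  6: from settle_round, line 15
  7: from weigh_samples, line 28
  8: from scan_readings, line 19
  9: from main, line 49
  10: from process_batch, line 38
  11: from trim_outliers, line 32
  12: from process_batch, line 40
  13: from main, line 51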